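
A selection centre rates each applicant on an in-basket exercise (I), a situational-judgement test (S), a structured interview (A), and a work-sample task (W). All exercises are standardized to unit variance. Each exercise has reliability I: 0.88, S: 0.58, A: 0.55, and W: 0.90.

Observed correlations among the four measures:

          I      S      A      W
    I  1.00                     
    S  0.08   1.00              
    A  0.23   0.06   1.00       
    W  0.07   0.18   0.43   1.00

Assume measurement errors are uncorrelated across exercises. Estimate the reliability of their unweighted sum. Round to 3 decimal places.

0.821

Var(I+S+A+W) = 4 + 2·[0.08 + 0.23 + 0.07 + 0.06 + 0.18 + 0.43] = 4 + 2.1 = 6.1.
Because errors are independent across components, Cov(Tᵢ,Tⱼ) = Cov(Xᵢ,Xⱼ); the off-diagonal part of the true-score variance is the same as above.
True-score variance = [0.88 + 0.58 + 0.55 + 0.90] + 2.1 = 2.91 + 2.1 = 5.01.
Reliability = 5.01 / 6.1 = 0.821.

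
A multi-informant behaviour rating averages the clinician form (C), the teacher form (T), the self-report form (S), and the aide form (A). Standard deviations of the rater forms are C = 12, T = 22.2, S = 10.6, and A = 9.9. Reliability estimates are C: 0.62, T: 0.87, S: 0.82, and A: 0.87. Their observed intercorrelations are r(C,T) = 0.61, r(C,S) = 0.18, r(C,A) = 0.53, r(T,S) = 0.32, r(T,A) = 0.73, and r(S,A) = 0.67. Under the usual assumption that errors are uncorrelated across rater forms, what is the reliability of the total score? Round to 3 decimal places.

Var(C+T+S+A) = 12² + 22.2² + 10.6² + 9.9² + 2·[12·22.2·0.61 + 12·10.6·0.18 + 12·9.9·0.53 + 22.2·10.6·0.32 + 22.2·9.9·0.73 + 10.6·9.9·0.67] = 847.21 + 1108.83 = 1956.04.
Because errors are independent across components, Cov(Tᵢ,Tⱼ) = Cov(Xᵢ,Xⱼ); the off-diagonal part of the true-score variance is the same as above.
True-score variance = [12²·0.62 + 22.2²·0.87 + 10.6²·0.82 + 9.9²·0.87] + 1108.83 = 695.455 + 1108.83 = 1804.29.
Reliability = 1804.29 / 1956.04 = 0.922.

0.922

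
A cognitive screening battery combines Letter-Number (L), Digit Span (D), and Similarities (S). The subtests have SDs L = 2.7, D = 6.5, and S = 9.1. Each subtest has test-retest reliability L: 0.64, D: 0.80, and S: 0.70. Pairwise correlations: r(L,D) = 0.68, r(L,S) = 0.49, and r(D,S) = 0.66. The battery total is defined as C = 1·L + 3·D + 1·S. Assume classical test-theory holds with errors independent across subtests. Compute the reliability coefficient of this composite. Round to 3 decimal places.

0.871

Var(C) = 2.7² + 3²·6.5² + 9.1² + 2·[3·2.7·6.5·0.68 + 2.7·9.1·0.49 + 3·6.5·9.1·0.66] = 470.35 + 329.917 = 800.267.
Because errors are independent across components, Cov(Tᵢ,Tⱼ) = Cov(Xᵢ,Xⱼ); the off-diagonal part of the true-score variance is the same as above.
True-score variance = [2.7²·0.64 + 3²·6.5²·0.80 + 9.1²·0.70] + 329.917 = 366.833 + 329.917 = 696.749.
Reliability = 696.749 / 800.267 = 0.871.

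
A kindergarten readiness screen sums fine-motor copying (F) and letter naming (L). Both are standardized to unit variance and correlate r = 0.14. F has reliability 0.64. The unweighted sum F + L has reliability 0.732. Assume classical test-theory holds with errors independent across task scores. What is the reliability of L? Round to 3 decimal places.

Var(F+L) = 2 + 2·0.14 = 2.280.
True-score variance = ρ_F + ρ_L + 2·0.14, so 0.732 = (0.64 + ρ_L + 0.28) / 2.280.
ρ_L = 0.732·2.280 − 0.64 − 0.28 = 0.749.

0.749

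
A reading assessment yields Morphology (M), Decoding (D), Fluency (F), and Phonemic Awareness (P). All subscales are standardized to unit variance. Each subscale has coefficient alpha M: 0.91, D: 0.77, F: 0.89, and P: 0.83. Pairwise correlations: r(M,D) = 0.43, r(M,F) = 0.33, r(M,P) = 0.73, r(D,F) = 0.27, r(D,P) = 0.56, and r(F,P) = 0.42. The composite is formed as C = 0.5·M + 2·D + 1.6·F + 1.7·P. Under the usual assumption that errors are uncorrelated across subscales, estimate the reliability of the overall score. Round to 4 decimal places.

0.9149

Var(C) = 0.5² + 2² + 1.6² + 1.7² + 2·[0.43 + 0.8·0.33 + 0.85·0.73 + 3.2·0.27 + 3.4·0.56 + 2.72·0.42] = 9.7 + 10.4498 = 20.1498.
Under uncorrelated errors the observed covariances equal the true-score covariances, so only the own-variance terms attenuate.
True-score variance = [0.5²·0.91 + 2²·0.77 + 1.6²·0.89 + 1.7²·0.83] + 10.4498 = 7.9846 + 10.4498 = 18.4344.
Reliability = 18.4344 / 20.1498 = 0.9149.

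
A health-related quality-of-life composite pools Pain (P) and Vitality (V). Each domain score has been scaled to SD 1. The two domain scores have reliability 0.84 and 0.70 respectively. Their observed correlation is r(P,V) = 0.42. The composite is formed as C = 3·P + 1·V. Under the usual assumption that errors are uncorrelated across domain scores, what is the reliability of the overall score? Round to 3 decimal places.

Var(C) = 3² + 1 + 2·[3·0.42] = 10 + 2.52 = 12.52.
Because errors are independent across components, Cov(Tᵢ,Tⱼ) = Cov(Xᵢ,Xⱼ); the off-diagonal part of the true-score variance is the same as above.
True-score variance = [3²·0.84 + 0.70] + 2.52 = 8.26 + 2.52 = 10.78.
Reliability = 10.78 / 12.52 = 0.861.

0.861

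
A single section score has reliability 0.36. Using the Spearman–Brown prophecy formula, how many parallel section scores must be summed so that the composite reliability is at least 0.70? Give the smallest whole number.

5

k ≥ ρ*(1−ρ₁)/(ρ₁(1−ρ*)) = 0.70·0.64 / (0.36·0.30) = 4.148.
Smallest integer k = 5.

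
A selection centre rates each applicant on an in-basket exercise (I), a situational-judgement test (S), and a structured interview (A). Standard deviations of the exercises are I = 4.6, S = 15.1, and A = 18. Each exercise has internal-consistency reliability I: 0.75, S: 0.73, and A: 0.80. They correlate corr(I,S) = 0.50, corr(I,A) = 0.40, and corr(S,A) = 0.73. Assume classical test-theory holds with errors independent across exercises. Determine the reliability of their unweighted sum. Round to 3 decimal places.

Var(I+S+A) = 4.6² + 15.1² + 18² + 2·[4.6·15.1·0.50 + 4.6·18·0.40 + 15.1·18·0.73] = 573.17 + 532.528 = 1105.7.
With uncorrelated errors the cross-covariances are all true-score covariance, so they carry over unchanged; only the diagonal terms shrink to ρᵢσᵢ².
True-score variance = [4.6²·0.75 + 15.1²·0.73 + 18²·0.80] + 532.528 = 441.517 + 532.528 = 974.045.
Reliability = 974.045 / 1105.7 = 0.881.

0.881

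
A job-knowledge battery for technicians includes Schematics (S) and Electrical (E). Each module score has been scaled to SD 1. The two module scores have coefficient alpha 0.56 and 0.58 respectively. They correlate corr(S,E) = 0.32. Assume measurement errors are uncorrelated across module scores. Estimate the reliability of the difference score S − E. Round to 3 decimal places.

0.368

Var(S−E) = 1 + 1 − 2·0.32 = 2 − 0.64 = 1.36.
Under uncorrelated errors the observed covariances equal the true-score covariances, so only the own-variance terms attenuate.
True-score variance = [0.56 + 0.58] − 0.64 = 1.14 − 0.64 = 0.5.
Reliability = 0.5 / 1.36 = 0.368.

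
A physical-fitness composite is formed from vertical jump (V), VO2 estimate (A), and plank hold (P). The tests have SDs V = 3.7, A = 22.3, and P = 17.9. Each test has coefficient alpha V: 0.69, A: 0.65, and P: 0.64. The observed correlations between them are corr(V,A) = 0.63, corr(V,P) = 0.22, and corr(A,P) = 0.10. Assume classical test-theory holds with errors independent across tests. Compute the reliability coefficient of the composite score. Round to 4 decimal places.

Var(V+A+P) = 3.7² + 22.3² + 17.9² + 2·[3.7·22.3·0.63 + 3.7·17.9·0.22 + 22.3·17.9·0.10] = 831.39 + 212.938 = 1044.33.
With uncorrelated errors the cross-covariances are all true-score covariance, so they carry over unchanged; only the diagonal terms shrink to ρᵢσᵢ².
True-score variance = [3.7²·0.69 + 22.3²·0.65 + 17.9²·0.64] + 212.938 = 537.747 + 212.938 = 750.685.
Reliability = 750.685 / 1044.33 = 0.7188.

0.7188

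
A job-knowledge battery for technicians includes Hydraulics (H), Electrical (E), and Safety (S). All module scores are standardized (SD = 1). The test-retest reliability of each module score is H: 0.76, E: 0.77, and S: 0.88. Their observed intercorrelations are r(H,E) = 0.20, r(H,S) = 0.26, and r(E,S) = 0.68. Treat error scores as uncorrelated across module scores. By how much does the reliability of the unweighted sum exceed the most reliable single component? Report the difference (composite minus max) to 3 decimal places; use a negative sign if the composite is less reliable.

0.008

Var(sum) = 3 + 2.28 = 5.28; true-score variance = 2.41 + 2.28 = 4.69; composite reliability = 0.8883.
Max component reliability = 0.8800.
Difference = 0.8883 − 0.8800 = 0.008.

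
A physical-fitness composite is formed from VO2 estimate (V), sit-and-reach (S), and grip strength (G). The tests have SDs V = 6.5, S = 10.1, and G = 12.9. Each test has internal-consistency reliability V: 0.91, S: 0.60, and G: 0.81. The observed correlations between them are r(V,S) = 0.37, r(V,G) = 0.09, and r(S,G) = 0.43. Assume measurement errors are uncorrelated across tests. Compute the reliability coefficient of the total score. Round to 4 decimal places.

0.8433

Var(V+S+G) = 6.5² + 10.1² + 12.9² + 2·[6.5·10.1·0.37 + 6.5·12.9·0.09 + 10.1·12.9·0.43] = 310.67 + 175.723 = 486.393.
Because errors are independent across components, Cov(Tᵢ,Tⱼ) = Cov(Xᵢ,Xⱼ); the off-diagonal part of the true-score variance is the same as above.
True-score variance = [6.5²·0.91 + 10.1²·0.60 + 12.9²·0.81] + 175.723 = 234.446 + 175.723 = 410.169.
Reliability = 410.169 / 486.393 = 0.8433.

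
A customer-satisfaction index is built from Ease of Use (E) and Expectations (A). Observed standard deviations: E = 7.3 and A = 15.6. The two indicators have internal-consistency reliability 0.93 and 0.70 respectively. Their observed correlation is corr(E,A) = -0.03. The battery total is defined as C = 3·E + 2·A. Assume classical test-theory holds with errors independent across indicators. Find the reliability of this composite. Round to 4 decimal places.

Var(C) = 3²·7.3² + 2²·15.6² + 2·[6·7.3·15.6·(-0.03)] = 1453.05 − 40.9968 = 1412.05.
With uncorrelated errors the cross-covariances are all true-score covariance, so they carry over unchanged; only the diagonal terms shrink to ρᵢσᵢ².
True-score variance = [3²·7.3²·0.93 + 2²·15.6²·0.70] − 40.9968 = 1127.45 − 40.9968 = 1086.45.
Reliability = 1086.45 / 1412.05 = 0.7694.

0.7694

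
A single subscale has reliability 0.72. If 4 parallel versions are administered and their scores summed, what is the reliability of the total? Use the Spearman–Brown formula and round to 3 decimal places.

0.911

ρ_k = kρ / (1 + (k−1)ρ) = 4·0.72 / (1 + 3·0.72) = 2.880 / 3.160 = 0.911.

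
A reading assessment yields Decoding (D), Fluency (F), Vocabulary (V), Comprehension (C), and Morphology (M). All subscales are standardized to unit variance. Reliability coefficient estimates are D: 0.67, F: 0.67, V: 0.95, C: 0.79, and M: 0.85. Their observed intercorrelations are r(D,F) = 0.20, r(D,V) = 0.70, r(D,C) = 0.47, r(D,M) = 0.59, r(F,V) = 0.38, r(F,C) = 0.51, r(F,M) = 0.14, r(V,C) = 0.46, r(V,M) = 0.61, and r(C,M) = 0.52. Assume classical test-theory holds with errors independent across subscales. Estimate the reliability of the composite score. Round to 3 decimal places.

Var(D+F+V+C+M) = 5 + 2·[0.20 + 0.70 + 0.47 + 0.59 + 0.38 + 0.51 + 0.14 + 0.46 + 0.61 + 0.52] = 5 + 9.16 = 14.16.
Because errors are independent across components, Cov(Tᵢ,Tⱼ) = Cov(Xᵢ,Xⱼ); the off-diagonal part of the true-score variance is the same as above.
True-score variance = [0.67 + 0.67 + 0.95 + 0.79 + 0.85] + 9.16 = 3.93 + 9.16 = 13.09.
Reliability = 13.09 / 14.16 = 0.924.

0.924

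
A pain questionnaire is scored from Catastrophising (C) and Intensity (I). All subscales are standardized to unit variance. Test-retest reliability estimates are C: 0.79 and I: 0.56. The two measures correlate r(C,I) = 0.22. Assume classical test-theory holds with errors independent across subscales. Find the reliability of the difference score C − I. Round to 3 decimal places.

Var(C−I) = 1 + 1 − 2·0.22 = 2 − 0.44 = 1.56.
With uncorrelated errors the cross-covariances are all true-score covariance, so they carry over unchanged; only the diagonal terms shrink to ρᵢσᵢ².
True-score variance = [0.79 + 0.56] − 0.44 = 1.35 − 0.44 = 0.91.
Reliability = 0.91 / 1.56 = 0.583.

0.583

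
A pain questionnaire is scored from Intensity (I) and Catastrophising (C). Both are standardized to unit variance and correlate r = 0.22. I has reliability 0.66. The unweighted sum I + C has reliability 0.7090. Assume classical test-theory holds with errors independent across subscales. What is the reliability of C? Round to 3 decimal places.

Var(I+C) = 2 + 2·0.22 = 2.440.
True-score variance = ρ_I + ρ_C + 2·0.22, so 0.7090 = (0.66 + ρ_C + 0.44) / 2.440.
ρ_C = 0.7090·2.440 − 0.66 − 0.44 = 0.630.

0.630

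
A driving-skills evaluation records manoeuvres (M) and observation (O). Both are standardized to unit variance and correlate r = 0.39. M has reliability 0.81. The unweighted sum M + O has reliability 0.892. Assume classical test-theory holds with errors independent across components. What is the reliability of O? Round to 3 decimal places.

Var(M+O) = 2 + 2·0.39 = 2.780.
True-score variance = ρ_M + ρ_O + 2·0.39, so 0.892 = (0.81 + ρ_O + 0.78) / 2.780.
ρ_O = 0.892·2.780 − 0.81 − 0.78 = 0.890.

0.890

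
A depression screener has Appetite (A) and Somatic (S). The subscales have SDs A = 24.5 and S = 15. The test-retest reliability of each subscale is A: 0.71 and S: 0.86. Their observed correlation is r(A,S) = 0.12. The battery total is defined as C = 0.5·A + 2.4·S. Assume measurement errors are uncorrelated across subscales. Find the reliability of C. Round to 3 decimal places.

0.855

Var(C) = 0.5²·24.5² + 2.4²·15² + 2·[1.2·24.5·15·0.12] = 1446.06 + 105.84 = 1551.9.
Under uncorrelated errors the observed covariances equal the true-score covariances, so only the own-variance terms attenuate.
True-score variance = [0.5²·24.5²·0.71 + 2.4²·15²·0.86] + 105.84 = 1221.1 + 105.84 = 1326.94.
Reliability = 1326.94 / 1551.9 = 0.855.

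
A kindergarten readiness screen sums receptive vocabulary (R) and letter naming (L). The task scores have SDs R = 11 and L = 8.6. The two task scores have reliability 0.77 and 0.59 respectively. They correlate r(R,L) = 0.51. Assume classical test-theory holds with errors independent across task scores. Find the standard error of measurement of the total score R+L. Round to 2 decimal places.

Var(total) = 194.96 + 96.492 = 291.452.
True-score variance = 136.806 + 96.492 = 233.298, so reliability = 0.8005.
Error variance = 291.452 − 233.298 = 58.1536; SEM = √58.1536 = 7.63.

7.63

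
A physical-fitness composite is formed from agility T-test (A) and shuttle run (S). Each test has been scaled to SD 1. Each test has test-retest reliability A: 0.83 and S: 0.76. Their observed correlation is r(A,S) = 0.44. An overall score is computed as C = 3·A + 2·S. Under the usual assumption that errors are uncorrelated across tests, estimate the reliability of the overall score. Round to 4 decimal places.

Var(C) = 3² + 2² + 2·[6·0.44] = 13 + 5.28 = 18.28.
Under uncorrelated errors the observed covariances equal the true-score covariances, so only the own-variance terms attenuate.
True-score variance = [3²·0.83 + 2²·0.76] + 5.28 = 10.51 + 5.28 = 15.79.
Reliability = 15.79 / 18.28 = 0.8638.

0.8638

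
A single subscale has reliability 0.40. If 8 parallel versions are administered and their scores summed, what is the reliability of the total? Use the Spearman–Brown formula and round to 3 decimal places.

0.842

ρ_k = kρ / (1 + (k−1)ρ) = 8·0.40 / (1 + 7·0.40) = 3.200 / 3.800 = 0.842.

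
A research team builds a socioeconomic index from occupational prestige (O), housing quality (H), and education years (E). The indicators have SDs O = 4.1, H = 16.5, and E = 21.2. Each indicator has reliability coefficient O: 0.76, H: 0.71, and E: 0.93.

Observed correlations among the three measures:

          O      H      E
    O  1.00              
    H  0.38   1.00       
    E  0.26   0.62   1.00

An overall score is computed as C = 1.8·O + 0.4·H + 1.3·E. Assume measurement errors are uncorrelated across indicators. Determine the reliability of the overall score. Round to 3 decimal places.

0.936

Var(C) = 1.8²·4.1² + 0.4²·16.5² + 1.3²·21.2² + 2·[0.72·4.1·16.5·0.38 + 2.34·4.1·21.2·0.26 + 0.52·16.5·21.2·0.62] = 857.578 + 368.333 = 1225.91.
With uncorrelated errors the cross-covariances are all true-score covariance, so they carry over unchanged; only the diagonal terms shrink to ρᵢσᵢ².
True-score variance = [1.8²·4.1²·0.76 + 0.4²·16.5²·0.71 + 1.3²·21.2²·0.93] + 368.333 = 778.705 + 368.333 = 1147.04.
Reliability = 1147.04 / 1225.91 = 0.936.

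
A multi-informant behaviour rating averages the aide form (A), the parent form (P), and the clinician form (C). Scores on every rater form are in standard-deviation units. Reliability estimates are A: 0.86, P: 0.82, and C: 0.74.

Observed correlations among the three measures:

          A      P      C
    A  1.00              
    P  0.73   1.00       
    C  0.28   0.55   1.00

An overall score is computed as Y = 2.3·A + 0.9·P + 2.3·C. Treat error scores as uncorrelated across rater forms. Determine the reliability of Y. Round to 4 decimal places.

0.8849

Var(Y) = 2.3² + 0.9² + 2.3² + 2·[2.07·0.73 + 5.29·0.28 + 2.07·0.55] = 11.39 + 8.2616 = 19.6516.
With uncorrelated errors the cross-covariances are all true-score covariance, so they carry over unchanged; only the diagonal terms shrink to ρᵢσᵢ².
True-score variance = [2.3²·0.86 + 0.9²·0.82 + 2.3²·0.74] + 8.2616 = 9.1282 + 8.2616 = 17.3898.
Reliability = 17.3898 / 19.6516 = 0.8849.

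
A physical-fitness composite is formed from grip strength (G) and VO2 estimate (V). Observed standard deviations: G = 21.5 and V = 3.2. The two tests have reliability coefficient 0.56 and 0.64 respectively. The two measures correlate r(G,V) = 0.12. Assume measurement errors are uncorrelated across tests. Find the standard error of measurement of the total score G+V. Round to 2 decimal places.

Var(total) = 472.49 + 16.512 = 489.002.
True-score variance = 265.414 + 16.512 = 281.926, so reliability = 0.5765.
Error variance = 489.002 − 281.926 = 207.076; SEM = √207.076 = 14.39.

14.39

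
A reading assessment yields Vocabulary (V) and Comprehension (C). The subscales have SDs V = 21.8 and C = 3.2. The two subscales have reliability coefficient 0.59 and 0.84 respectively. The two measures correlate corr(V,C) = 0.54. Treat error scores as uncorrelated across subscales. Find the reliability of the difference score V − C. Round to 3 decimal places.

Var(V−C) = 21.8² + 3.2² − 2·21.8·3.2·0.54 = 485.48 − 75.3408 = 410.139.
Because errors are independent across components, Cov(Tᵢ,Tⱼ) = Cov(Xᵢ,Xⱼ); the off-diagonal part of the true-score variance is the same as above.
True-score variance = [21.8²·0.59 + 3.2²·0.84] − 75.3408 = 288.993 − 75.3408 = 213.652.
Reliability = 213.652 / 410.139 = 0.521.

0.521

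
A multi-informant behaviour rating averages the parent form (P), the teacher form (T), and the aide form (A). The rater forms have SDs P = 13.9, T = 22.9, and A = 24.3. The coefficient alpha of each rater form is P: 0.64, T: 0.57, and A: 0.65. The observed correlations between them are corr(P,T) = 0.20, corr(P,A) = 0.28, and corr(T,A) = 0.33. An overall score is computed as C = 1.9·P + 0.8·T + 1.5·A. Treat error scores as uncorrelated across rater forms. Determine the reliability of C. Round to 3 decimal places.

Var(C) = 1.9²·13.9² + 0.8²·22.9² + 1.5²·24.3² + 2·[1.52·13.9·22.9·0.20 + 2.85·13.9·24.3·0.28 + 1.2·22.9·24.3·0.33] = 2361.71 + 1173.34 = 3535.05.
Because errors are independent across components, Cov(Tᵢ,Tⱼ) = Cov(Xᵢ,Xⱼ); the off-diagonal part of the true-score variance is the same as above.
True-score variance = [1.9²·13.9²·0.64 + 0.8²·22.9²·0.57 + 1.5²·24.3²·0.65] + 1173.34 = 1501.29 + 1173.34 = 2674.63.
Reliability = 2674.63 / 3535.05 = 0.757.

0.757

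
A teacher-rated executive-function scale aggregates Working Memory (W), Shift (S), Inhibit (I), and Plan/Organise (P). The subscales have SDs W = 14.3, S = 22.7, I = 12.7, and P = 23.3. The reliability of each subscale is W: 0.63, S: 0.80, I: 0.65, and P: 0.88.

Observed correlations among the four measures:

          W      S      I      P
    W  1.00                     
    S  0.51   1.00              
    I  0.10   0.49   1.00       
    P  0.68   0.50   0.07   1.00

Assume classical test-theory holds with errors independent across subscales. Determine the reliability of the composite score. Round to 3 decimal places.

Var(W+S+I+P) = 14.3² + 22.7² + 12.7² + 23.3² + 2·[14.3·22.7·0.51 + 14.3·12.7·0.10 + 14.3·23.3·0.68 + 22.7·12.7·0.49 + 22.7·23.3·0.50 + 12.7·23.3·0.07] = 1423.96 + 1673.42 = 3097.38.
With uncorrelated errors the cross-covariances are all true-score covariance, so they carry over unchanged; only the diagonal terms shrink to ρᵢσᵢ².
True-score variance = [14.3²·0.63 + 22.7²·0.80 + 12.7²·0.65 + 23.3²·0.88] + 1673.42 = 1123.64 + 1673.42 = 2797.07.
Reliability = 2797.07 / 3097.38 = 0.903.

0.903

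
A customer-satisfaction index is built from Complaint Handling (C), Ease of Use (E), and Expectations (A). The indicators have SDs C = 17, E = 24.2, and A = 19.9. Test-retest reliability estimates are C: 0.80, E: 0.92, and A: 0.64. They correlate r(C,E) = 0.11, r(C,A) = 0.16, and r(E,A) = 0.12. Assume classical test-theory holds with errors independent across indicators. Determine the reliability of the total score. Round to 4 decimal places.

Var(C+E+A) = 17² + 24.2² + 19.9² + 2·[17·24.2·0.11 + 17·19.9·0.16 + 24.2·19.9·0.12] = 1270.65 + 314.343 = 1584.99.
With uncorrelated errors the cross-covariances are all true-score covariance, so they carry over unchanged; only the diagonal terms shrink to ρᵢσᵢ².
True-score variance = [17²·0.80 + 24.2²·0.92 + 19.9²·0.64] + 314.343 = 1023.44 + 314.343 = 1337.78.
Reliability = 1337.78 / 1584.99 = 0.8440.

0.8440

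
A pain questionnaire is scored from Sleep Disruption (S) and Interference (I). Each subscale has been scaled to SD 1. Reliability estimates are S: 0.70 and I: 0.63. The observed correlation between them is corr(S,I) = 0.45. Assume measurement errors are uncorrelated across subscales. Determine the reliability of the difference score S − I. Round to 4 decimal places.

0.3909

Var(S−I) = 1 + 1 − 2·0.45 = 2 − 0.9 = 1.1.
Because errors are independent across components, Cov(Tᵢ,Tⱼ) = Cov(Xᵢ,Xⱼ); the off-diagonal part of the true-score variance is the same as above.
True-score variance = [0.70 + 0.63] − 0.9 = 1.33 − 0.9 = 0.43.
Reliability = 0.43 / 1.1 = 0.3909.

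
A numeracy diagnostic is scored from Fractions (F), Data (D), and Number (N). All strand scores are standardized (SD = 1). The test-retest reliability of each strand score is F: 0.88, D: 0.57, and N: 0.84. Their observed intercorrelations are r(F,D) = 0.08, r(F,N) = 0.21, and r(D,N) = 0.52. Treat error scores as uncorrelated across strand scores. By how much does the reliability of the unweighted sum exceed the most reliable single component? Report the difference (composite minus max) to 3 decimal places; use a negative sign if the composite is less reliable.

Var(sum) = 3 + 1.62 = 4.62; true-score variance = 2.29 + 1.62 = 3.91; composite reliability = 0.8463.
Max component reliability = 0.8800.
Difference = 0.8463 − 0.8800 = -0.034.

-0.034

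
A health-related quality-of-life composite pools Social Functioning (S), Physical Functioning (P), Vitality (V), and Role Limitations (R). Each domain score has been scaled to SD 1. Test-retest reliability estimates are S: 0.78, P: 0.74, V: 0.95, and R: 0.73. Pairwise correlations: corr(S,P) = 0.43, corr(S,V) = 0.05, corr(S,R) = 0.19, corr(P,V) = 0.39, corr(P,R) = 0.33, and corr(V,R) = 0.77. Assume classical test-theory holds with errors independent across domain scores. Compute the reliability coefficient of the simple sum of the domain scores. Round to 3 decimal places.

Var(S+P+V+R) = 4 + 2·[0.43 + 0.05 + 0.19 + 0.39 + 0.33 + 0.77] = 4 + 4.32 = 8.32.
Because errors are independent across components, Cov(Tᵢ,Tⱼ) = Cov(Xᵢ,Xⱼ); the off-diagonal part of the true-score variance is the same as above.
True-score variance = [0.78 + 0.74 + 0.95 + 0.73] + 4.32 = 3.2 + 4.32 = 7.52.
Reliability = 7.52 / 8.32 = 0.904.

0.904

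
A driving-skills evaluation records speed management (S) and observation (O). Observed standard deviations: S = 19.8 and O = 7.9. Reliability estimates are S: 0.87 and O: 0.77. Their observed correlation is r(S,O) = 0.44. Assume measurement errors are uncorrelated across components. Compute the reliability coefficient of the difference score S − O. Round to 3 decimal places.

Var(S−O) = 19.8² + 7.9² − 2·19.8·7.9·0.44 = 454.45 − 137.65 = 316.8.
Under uncorrelated errors the observed covariances equal the true-score covariances, so only the own-variance terms attenuate.
True-score variance = [19.8²·0.87 + 7.9²·0.77] − 137.65 = 389.131 − 137.65 = 251.481.
Reliability = 251.481 / 316.8 = 0.794.

0.794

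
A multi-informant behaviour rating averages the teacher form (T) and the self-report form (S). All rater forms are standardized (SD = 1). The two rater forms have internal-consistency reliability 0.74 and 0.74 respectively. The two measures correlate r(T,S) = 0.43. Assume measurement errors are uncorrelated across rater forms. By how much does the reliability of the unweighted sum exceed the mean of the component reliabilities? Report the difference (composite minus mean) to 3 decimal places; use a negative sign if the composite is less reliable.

Var(sum) = 2 + 0.86 = 2.86; true-score variance = 1.48 + 0.86 = 2.34; composite reliability = 0.8182.
Mean component reliability = 0.7400.
Difference = 0.8182 − 0.7400 = 0.078.

0.078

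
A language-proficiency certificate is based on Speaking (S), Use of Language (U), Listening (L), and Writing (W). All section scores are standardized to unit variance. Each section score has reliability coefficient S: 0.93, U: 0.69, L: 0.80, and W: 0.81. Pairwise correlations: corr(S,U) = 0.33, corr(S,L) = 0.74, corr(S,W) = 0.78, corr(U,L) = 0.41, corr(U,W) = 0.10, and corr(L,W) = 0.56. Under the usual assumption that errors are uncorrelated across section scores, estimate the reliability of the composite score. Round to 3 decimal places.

0.922

Var(S+U+L+W) = 4 + 2·[0.33 + 0.74 + 0.78 + 0.41 + 0.10 + 0.56] = 4 + 5.84 = 9.84.
Because errors are independent across components, Cov(Tᵢ,Tⱼ) = Cov(Xᵢ,Xⱼ); the off-diagonal part of the true-score variance is the same as above.
True-score variance = [0.93 + 0.69 + 0.80 + 0.81] + 5.84 = 3.23 + 5.84 = 9.07.
Reliability = 9.07 / 9.84 = 0.922.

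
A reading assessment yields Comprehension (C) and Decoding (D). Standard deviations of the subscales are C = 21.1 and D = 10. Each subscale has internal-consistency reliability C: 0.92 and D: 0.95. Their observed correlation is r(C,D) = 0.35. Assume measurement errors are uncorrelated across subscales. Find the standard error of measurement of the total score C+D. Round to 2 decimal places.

Var(total) = 545.21 + 147.7 = 692.91.
True-score variance = 504.593 + 147.7 = 652.293, so reliability = 0.9414.
Error variance = 692.91 − 652.293 = 40.6168; SEM = √40.6168 = 6.37.

6.37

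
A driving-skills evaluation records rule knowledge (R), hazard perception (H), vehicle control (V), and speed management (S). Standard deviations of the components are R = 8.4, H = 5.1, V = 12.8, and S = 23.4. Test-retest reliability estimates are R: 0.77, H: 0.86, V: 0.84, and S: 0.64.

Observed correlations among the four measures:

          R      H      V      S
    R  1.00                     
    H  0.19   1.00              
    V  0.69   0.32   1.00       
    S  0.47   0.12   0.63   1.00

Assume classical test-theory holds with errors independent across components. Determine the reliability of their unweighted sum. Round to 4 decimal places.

Var(R+H+V+S) = 8.4² + 5.1² + 12.8² + 23.4² + 2·[8.4·5.1·0.19 + 8.4·12.8·0.69 + 8.4·23.4·0.47 + 5.1·12.8·0.32 + 5.1·23.4·0.12 + 12.8·23.4·0.63] = 807.97 + 797.239 = 1605.21.
Because errors are independent across components, Cov(Tᵢ,Tⱼ) = Cov(Xᵢ,Xⱼ); the off-diagonal part of the true-score variance is the same as above.
True-score variance = [8.4²·0.77 + 5.1²·0.86 + 12.8²·0.84 + 23.4²·0.64] + 797.239 = 564.764 + 797.239 = 1362.
Reliability = 1362 / 1605.21 = 0.8485.

0.8485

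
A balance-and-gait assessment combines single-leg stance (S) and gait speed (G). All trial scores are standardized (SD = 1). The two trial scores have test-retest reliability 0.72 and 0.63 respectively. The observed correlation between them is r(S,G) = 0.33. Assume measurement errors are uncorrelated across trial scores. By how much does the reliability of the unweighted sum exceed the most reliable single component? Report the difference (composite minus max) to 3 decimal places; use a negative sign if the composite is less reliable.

Var(sum) = 2 + 0.66 = 2.66; true-score variance = 1.35 + 0.66 = 2.01; composite reliability = 0.7556.
Max component reliability = 0.7200.
Difference = 0.7556 − 0.7200 = 0.036.

0.036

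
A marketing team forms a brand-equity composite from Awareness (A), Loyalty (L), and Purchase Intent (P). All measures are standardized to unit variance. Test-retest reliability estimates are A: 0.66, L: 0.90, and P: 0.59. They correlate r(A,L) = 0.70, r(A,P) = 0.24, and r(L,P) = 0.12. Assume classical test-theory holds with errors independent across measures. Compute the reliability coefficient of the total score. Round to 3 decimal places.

Var(A+L+P) = 3 + 2·[0.70 + 0.24 + 0.12] = 3 + 2.12 = 5.12.
With uncorrelated errors the cross-covariances are all true-score covariance, so they carry over unchanged; only the diagonal terms shrink to ρᵢσᵢ².
True-score variance = [0.66 + 0.90 + 0.59] + 2.12 = 2.15 + 2.12 = 4.27.
Reliability = 4.27 / 5.12 = 0.834.

0.834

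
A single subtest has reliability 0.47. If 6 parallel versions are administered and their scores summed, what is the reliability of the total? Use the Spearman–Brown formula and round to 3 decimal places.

0.842

ρ_k = kρ / (1 + (k−1)ρ) = 6·0.47 / (1 + 5·0.47) = 2.820 / 3.350 = 0.842.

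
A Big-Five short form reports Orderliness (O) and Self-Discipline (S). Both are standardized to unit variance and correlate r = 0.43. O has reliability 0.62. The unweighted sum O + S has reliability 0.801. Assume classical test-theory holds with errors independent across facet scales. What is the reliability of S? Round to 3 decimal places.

0.811

Var(O+S) = 2 + 2·0.43 = 2.860.
True-score variance = ρ_O + ρ_S + 2·0.43, so 0.801 = (0.62 + ρ_S + 0.86) / 2.860.
ρ_S = 0.801·2.860 − 0.62 − 0.86 = 0.811.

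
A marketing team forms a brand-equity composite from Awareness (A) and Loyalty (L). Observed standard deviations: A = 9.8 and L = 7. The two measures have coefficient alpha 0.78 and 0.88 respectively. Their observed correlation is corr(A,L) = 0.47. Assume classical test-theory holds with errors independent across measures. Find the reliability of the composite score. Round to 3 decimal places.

Var(A+L) = 9.8² + 7² + 2·[9.8·7·0.47] = 145.04 + 64.484 = 209.524.
Under uncorrelated errors the observed covariances equal the true-score covariances, so only the own-variance terms attenuate.
True-score variance = [9.8²·0.78 + 7²·0.88] + 64.484 = 118.031 + 64.484 = 182.515.
Reliability = 182.515 / 209.524 = 0.871.

0.871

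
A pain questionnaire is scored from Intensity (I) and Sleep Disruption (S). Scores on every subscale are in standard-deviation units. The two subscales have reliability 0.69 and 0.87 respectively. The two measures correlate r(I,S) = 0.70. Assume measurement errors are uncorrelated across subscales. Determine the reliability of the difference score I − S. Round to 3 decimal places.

0.267

Var(I−S) = 1 + 1 − 2·0.70 = 2 − 1.4 = 0.6.
With uncorrelated errors the cross-covariances are all true-score covariance, so they carry over unchanged; only the diagonal terms shrink to ρᵢσᵢ².
True-score variance = [0.69 + 0.87] − 1.4 = 1.56 − 1.4 = 0.16.
Reliability = 0.16 / 0.6 = 0.267.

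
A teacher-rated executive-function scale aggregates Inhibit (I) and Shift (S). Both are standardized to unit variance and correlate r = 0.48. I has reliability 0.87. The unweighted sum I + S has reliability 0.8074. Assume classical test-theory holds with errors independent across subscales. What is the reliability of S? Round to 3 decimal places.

Var(I+S) = 2 + 2·0.48 = 2.960.
True-score variance = ρ_I + ρ_S + 2·0.48, so 0.8074 = (0.87 + ρ_S + 0.96) / 2.960.
ρ_S = 0.8074·2.960 − 0.87 − 0.96 = 0.560.

0.560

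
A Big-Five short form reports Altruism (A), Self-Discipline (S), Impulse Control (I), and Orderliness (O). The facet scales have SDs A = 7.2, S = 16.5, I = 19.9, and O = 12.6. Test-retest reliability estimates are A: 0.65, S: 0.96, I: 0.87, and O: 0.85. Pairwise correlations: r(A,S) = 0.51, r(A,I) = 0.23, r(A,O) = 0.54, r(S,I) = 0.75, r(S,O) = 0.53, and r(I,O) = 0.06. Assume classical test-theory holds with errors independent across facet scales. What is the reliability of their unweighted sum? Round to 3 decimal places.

0.945

Var(A+S+I+O) = 7.2² + 16.5² + 19.9² + 12.6² + 2·[7.2·16.5·0.51 + 7.2·19.9·0.23 + 7.2·12.6·0.54 + 16.5·19.9·0.75 + 16.5·12.6·0.53 + 19.9·12.6·0.06] = 878.86 + 1028.05 = 1906.91.
Under uncorrelated errors the observed covariances equal the true-score covariances, so only the own-variance terms attenuate.
True-score variance = [7.2²·0.65 + 16.5²·0.96 + 19.9²·0.87 + 12.6²·0.85] + 1028.05 = 774.531 + 1028.05 = 1802.58.
Reliability = 1802.58 / 1906.91 = 0.945.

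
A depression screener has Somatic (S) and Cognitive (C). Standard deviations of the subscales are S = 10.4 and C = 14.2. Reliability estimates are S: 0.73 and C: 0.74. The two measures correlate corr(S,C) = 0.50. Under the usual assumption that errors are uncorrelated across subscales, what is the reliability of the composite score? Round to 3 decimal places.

0.822

Var(S+C) = 10.4² + 14.2² + 2·[10.4·14.2·0.50] = 309.8 + 147.68 = 457.48.
With uncorrelated errors the cross-covariances are all true-score covariance, so they carry over unchanged; only the diagonal terms shrink to ρᵢσᵢ².
True-score variance = [10.4²·0.73 + 14.2²·0.74] + 147.68 = 228.17 + 147.68 = 375.85.
Reliability = 375.85 / 457.48 = 0.822.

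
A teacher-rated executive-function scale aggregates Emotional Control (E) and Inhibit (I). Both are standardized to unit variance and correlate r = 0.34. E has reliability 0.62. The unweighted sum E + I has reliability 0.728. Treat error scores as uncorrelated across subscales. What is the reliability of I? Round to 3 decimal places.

0.651

Var(E+I) = 2 + 2·0.34 = 2.680.
True-score variance = ρ_E + ρ_I + 2·0.34, so 0.728 = (0.62 + ρ_I + 0.68) / 2.680.
ρ_I = 0.728·2.680 − 0.62 − 0.68 = 0.651.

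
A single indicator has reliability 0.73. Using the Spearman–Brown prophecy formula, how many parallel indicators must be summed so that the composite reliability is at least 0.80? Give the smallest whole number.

2

k ≥ ρ*(1−ρ₁)/(ρ₁(1−ρ*)) = 0.80·0.27 / (0.73·0.20) = 1.479.
Smallest integer k = 2.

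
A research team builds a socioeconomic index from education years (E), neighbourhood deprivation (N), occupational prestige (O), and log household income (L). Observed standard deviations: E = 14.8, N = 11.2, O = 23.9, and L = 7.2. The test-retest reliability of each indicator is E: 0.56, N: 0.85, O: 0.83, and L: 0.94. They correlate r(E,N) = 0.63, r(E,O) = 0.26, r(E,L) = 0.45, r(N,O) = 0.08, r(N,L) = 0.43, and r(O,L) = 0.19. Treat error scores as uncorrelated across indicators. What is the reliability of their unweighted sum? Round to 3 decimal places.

0.868

Var(E+N+O+L) = 14.8² + 11.2² + 23.9² + 7.2² + 2·[14.8·11.2·0.63 + 14.8·23.9·0.26 + 14.8·7.2·0.45 + 11.2·23.9·0.08 + 11.2·7.2·0.43 + 23.9·7.2·0.19] = 967.53 + 666.266 = 1633.8.
With uncorrelated errors the cross-covariances are all true-score covariance, so they carry over unchanged; only the diagonal terms shrink to ρᵢσᵢ².
True-score variance = [14.8²·0.56 + 11.2²·0.85 + 23.9²·0.83 + 7.2²·0.94] + 666.266 = 752.12 + 666.266 = 1418.39.
Reliability = 1418.39 / 1633.8 = 0.868.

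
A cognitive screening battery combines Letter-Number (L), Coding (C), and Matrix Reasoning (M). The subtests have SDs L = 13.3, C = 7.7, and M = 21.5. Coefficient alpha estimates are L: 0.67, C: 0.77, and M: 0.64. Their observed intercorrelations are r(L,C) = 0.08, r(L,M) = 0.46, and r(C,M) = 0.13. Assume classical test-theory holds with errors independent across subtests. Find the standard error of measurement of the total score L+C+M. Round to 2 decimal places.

Var(total) = 698.43 + 322.503 = 1020.93.
True-score variance = 460.01 + 322.503 = 782.512, so reliability = 0.7665.
Error variance = 1020.93 − 782.512 = 238.42; SEM = √238.42 = 15.44.

15.44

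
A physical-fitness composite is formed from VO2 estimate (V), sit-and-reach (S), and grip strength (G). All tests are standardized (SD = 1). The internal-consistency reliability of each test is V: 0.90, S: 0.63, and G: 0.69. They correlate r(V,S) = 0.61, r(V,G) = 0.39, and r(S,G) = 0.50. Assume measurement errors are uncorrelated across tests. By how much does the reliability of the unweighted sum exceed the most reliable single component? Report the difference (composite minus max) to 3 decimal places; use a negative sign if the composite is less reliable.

-0.030

Var(sum) = 3 + 3 = 6; true-score variance = 2.22 + 3 = 5.22; composite reliability = 0.8700.
Max component reliability = 0.9000.
Difference = 0.8700 − 0.9000 = -0.030.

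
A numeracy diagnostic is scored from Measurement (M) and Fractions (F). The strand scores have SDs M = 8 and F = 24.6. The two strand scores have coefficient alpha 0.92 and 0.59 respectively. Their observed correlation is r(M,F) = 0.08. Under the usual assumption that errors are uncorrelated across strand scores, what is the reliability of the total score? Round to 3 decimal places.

Var(M+F) = 8² + 24.6² + 2·[8·24.6·0.08] = 669.16 + 31.488 = 700.648.
Under uncorrelated errors the observed covariances equal the true-score covariances, so only the own-variance terms attenuate.
True-score variance = [8²·0.92 + 24.6²·0.59] + 31.488 = 415.924 + 31.488 = 447.412.
Reliability = 447.412 / 700.648 = 0.639.

0.639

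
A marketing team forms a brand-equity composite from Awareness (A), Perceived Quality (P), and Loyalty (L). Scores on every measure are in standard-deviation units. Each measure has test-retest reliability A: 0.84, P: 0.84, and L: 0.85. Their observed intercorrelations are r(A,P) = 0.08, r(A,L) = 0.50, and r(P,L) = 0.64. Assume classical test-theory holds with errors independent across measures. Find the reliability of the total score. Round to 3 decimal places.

Var(A+P+L) = 3 + 2·[0.08 + 0.50 + 0.64] = 3 + 2.44 = 5.44.
Under uncorrelated errors the observed covariances equal the true-score covariances, so only the own-variance terms attenuate.
True-score variance = [0.84 + 0.84 + 0.85] + 2.44 = 2.53 + 2.44 = 4.97.
Reliability = 4.97 / 5.44 = 0.914.

0.914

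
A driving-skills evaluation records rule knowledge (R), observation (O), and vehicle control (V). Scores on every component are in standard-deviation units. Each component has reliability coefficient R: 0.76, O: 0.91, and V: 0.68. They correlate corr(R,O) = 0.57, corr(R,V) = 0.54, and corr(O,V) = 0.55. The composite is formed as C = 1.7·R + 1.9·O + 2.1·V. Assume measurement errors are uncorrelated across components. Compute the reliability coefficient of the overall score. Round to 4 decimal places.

0.8936

Var(C) = 1.7² + 1.9² + 2.1² + 2·[3.23·0.57 + 3.57·0.54 + 3.99·0.55] = 10.91 + 11.9268 = 22.8368.
Because errors are independent across components, Cov(Tᵢ,Tⱼ) = Cov(Xᵢ,Xⱼ); the off-diagonal part of the true-score variance is the same as above.
True-score variance = [1.7²·0.76 + 1.9²·0.91 + 2.1²·0.68] + 11.9268 = 8.4803 + 11.9268 = 20.4071.
Reliability = 20.4071 / 22.8368 = 0.8936.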